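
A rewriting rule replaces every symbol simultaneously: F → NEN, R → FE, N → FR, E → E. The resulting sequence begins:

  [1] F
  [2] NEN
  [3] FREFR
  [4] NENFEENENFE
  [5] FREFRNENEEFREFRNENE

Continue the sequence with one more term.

Applying the rule to each of the 19 symbols of FREFRNENEEFREFRNENE gives the pieces NEN FE E NEN FE FR E FR E E NEN FE E NEN FE FR E FR E, which concatenate to the answer.

NENFEENENFEFREFREENENFEENENFEFREFRE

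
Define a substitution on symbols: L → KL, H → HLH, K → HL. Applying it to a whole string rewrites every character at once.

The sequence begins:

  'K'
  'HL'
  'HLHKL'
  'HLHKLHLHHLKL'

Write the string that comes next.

HLHKLHLHHLKLHLHKLHLHHLHKLHLKL

Expanding HLHKLHLHHLKL: H→HLH, L→KL, H→HLH, K→HL, L→KL, H→HLH, L→KL, H→HLH, H→HLH, L→KL, K→HL, L→KL. Concatenated: HLH KL HLH HL KL HLH KL HLH HLH KL HL KL.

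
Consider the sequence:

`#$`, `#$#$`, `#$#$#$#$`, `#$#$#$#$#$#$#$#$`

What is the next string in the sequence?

#$#$#$#$#$#$#$#$#$#$#$#$#$#$#$#$

Each string is two copies of the previous one concatenated.
So the next term is two copies of #$#$#$#$#$#$#$#$.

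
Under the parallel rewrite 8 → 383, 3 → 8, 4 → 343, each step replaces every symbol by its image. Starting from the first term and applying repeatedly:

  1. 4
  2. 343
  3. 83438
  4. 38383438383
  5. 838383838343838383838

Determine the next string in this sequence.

3838383838383838383834383838383838383838383

φ(838383838343838383838) expands symbol-by-symbol to 383 8 383 8 383 8 383 8 383 8 343 8 383 8 383 8 383 8 383 8 383; joining the 21 pieces gives the next term.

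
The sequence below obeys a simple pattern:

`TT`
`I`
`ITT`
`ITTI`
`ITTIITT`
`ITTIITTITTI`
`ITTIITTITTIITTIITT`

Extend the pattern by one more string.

This is a Fibonacci-style word recurrence s(k) = s(k−1)·s(k−2): e.g. I·TT = ITT.
Continuing: ITTIITTITTIITTIITT · ITTIITTITTI gives term 8.

ITTIITTITTIITTIITTITTIITTITTI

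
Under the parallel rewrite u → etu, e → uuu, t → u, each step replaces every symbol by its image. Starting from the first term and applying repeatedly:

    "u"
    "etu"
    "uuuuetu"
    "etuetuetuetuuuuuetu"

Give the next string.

uuuuetuuuuuetuuuuuetuuuuuetuetuetuetuetuuuuuetu

Replace each of the 19 characters of etuetuetuetuuuuuetu in place — uuu u etu uuu u etu uuu u etu uuu u etu etu etu etu etu uuu u etu — and concatenate.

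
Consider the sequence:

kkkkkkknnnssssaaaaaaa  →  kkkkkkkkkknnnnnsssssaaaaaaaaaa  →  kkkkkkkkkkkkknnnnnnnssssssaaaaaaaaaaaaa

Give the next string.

kkkkkkkkkkkkkkkknnnnnnnnnsssssssaaaaaaaaaaaaaaaa

Term n consists of 3n+1 k's, followed by 2n-1 n's, followed by n+2 s's, followed by 3n+1 a's, where the shown terms are n = 2, 3, 4.
At n = 5 the blocks have lengths 16, 9, 7, 16.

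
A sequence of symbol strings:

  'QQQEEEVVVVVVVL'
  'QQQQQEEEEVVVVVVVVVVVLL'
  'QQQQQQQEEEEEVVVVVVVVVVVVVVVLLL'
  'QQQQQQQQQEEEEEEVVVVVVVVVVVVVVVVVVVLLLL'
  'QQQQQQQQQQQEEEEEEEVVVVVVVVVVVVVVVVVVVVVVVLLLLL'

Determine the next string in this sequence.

QQQQQQQQQQQQQEEEEEEEEVVVVVVVVVVVVVVVVVVVVVVVVVVVLLLLLL

Term n consists of 2n-1 Q's, followed by n+1 E's, followed by 4n-1 V's, followed by n-1 L's, where the shown terms are n = 2, 3, 4, 5, 6.
For the next term, n = 7, so the run lengths are 13, 8, 27, 6.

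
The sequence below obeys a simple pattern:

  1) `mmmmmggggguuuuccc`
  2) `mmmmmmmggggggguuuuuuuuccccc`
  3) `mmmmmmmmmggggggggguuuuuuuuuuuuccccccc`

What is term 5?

mmmmmmmmmmmmmggggggggggggguuuuuuuuuuuuuuuuuuuuccccccccccc

Each string has the form m^{2n+3} g^{2n+3} u^{4n} c^{2n+1} (n = 1, 2, …).
Setting n = 5 gives 13, 13, 20, 11 characters in each block.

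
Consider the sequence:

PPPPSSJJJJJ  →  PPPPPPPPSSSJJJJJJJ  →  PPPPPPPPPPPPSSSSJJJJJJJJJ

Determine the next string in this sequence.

Term n consists of 4n P's, followed by n+1 S's, followed by 2n+3 J's (n = 1, 2, …).
At n = 4 the blocks have lengths 16, 5, 11.

PPPPPPPPPPPPPPPPSSSSSJJJJJJJJJJJ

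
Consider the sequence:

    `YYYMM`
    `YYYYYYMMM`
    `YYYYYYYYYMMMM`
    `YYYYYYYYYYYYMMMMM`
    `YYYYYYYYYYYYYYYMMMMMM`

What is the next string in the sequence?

Term n consists of 3n Y's, followed by n+1 M's (n = 1, 2, …).
For the next term, n = 6, so the run lengths are 18, 7.

YYYYYYYYYYYYYYYYYYMMMMMMM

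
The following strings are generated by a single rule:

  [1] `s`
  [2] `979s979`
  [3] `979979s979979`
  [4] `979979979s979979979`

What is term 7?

Every step adds 979 to the front and 979 to the end of the previous string.
From 979979979s979979979, 3 further steps: 979979979s979979979 → 979979979979s979979979979 → 979979979979979s979979979979979 → (answer).

979979979979979979s979979979979979979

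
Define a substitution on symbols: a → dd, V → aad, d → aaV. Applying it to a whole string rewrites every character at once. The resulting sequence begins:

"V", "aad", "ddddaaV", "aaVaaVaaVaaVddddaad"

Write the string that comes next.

ddddaadddddaadddddaadddddaadaaVaaVaaVaaVddddaaV

Applying the rule to each of the 19 symbols of aaVaaVaaVaaVddddaad gives the pieces dd dd aad dd dd aad dd dd aad dd dd aad aaV aaV aaV aaV dd dd aaV, which concatenate to the answer.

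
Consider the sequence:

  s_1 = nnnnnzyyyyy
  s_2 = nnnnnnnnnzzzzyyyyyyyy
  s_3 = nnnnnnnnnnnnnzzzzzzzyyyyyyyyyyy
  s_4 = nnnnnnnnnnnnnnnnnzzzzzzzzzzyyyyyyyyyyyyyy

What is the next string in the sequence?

Term n consists of 4n+1 n's, followed by 3n-2 z's, followed by 3n+2 y's (n = 1, 2, …).
For the next term, n = 5, so the run lengths are 21, 13, 17.

nnnnnnnnnnnnnnnnnnnnnzzzzzzzzzzzzzyyyyyyyyyyyyyyyyy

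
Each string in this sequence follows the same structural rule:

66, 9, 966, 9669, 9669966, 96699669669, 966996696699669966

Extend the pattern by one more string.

96699669669966996696699669669

This is a Fibonacci-style word recurrence s(k) = s(k−1)·s(k−2): e.g. 9·66 = 966.
So term 8 is 966996696699669966·96699669669.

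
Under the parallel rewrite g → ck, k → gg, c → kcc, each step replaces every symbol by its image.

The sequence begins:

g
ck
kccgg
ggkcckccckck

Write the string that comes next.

Apply φ to ggkcckccckck symbol by symbol: g→ck, g→ck, k→gg, c→kcc, c→kcc, k→gg, c→kcc, c→kcc, c→kcc, k→gg, c→kcc, k→gg; joined: ck ck gg kcc kcc gg kcc kcc kcc gg kcc gg.

ckckggkcckccggkcckcckccggkccgg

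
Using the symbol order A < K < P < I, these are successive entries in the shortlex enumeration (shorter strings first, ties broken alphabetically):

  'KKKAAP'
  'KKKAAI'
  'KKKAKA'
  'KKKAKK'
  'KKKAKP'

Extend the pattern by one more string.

The successor of KKKAKP increments the rightmost position that isn't already I and resets every position after it to A.

KKKAKI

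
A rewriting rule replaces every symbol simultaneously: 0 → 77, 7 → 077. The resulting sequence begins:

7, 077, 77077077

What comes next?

0770777707707777077077

Expanding 77077077: 7→077, 7→077, 0→77, 7→077, 7→077, 0→77, 7→077, 7→077. Concatenated: 077 077 77 077 077 77 077 077.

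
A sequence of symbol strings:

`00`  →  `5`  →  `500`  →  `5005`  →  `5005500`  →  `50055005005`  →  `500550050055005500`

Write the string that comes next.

50055005005500550050055005005

This is a Fibonacci-style word recurrence s(k) = s(k−1)·s(k−2): e.g. 5·00 = 500.
Continuing: 500550050055005500 · 50055005005 gives term 8.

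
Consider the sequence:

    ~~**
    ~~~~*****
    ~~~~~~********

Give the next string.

The n-th term is 2n ~'s then 3n-1 *'s (n = 1, 2, …).
At n = 4 the blocks have lengths 8, 11.

~~~~~~~~***********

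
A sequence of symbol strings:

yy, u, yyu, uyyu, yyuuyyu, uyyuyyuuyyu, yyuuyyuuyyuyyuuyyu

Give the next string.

uyyuyyuuyyuyyuuyyuuyyuyyuuyyu

This is a Fibonacci-style word recurrence s(k) = s(k−2)·s(k−1): e.g. yy·u = yyu.
The next term joins uyyuyyuuyyu and yyuuyyuuyyuyyuuyyu.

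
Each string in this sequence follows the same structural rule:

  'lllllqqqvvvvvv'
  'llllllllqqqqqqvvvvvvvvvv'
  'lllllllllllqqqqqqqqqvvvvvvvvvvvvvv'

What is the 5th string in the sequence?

lllllllllllllllllqqqqqqqqqqqqqqqvvvvvvvvvvvvvvvvvvvvvv

Each string has the form l^{3n+2} q^{3n} v^{4n+2} (n = 1, 2, …).
For term 5, n = 5, so the run lengths are 17, 15, 22.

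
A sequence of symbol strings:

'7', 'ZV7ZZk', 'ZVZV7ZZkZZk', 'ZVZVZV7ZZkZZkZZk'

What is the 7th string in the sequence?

s(k+1) = ZV·s(k)·ZZk, so each term gains ZV as a prefix and ZZk as a suffix.
From ZVZVZV7ZZkZZkZZk, 3 further steps: ZVZVZV7ZZkZZkZZk → ZVZVZVZV7ZZkZZkZZkZZk → ZVZVZVZVZV7ZZkZZkZZkZZkZZk → (answer).

ZVZVZVZVZVZV7ZZkZZkZZkZZkZZkZZk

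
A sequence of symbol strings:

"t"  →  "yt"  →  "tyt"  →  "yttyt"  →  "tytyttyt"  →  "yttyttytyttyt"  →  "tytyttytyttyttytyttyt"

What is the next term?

This is a Fibonacci-style word recurrence s(k) = s(k−2)·s(k−1): e.g. t·yt = tyt.
So term 8 is yttyttytyttyt·tytyttytyttyttytyttyt.

yttyttytyttyttytyttytyttyttytyttyt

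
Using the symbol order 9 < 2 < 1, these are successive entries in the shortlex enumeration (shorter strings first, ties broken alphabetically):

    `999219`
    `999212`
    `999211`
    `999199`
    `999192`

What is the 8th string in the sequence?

999122

Advancing 3 positions from 999192 through 999192 → 999191 → 999129 reaches term 8.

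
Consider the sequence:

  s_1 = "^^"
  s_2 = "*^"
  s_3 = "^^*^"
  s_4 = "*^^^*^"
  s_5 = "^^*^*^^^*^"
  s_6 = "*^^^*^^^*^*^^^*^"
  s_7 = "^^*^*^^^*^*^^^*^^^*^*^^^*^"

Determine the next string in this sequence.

*^^^*^^^*^*^^^*^^^*^*^^^*^*^^^*^^^*^*^^^*^

From term 3 onward, concatenate the second-to-last term with the last: ^^·*^ = ^^*^, *^·^^*^ = *^^^*^, …
Continuing: *^^^*^^^*^*^^^*^ · ^^*^*^^^*^*^^^*^^^*^*^^^*^ gives term 8.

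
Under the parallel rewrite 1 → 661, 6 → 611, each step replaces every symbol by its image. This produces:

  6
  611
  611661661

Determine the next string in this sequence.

Apply φ to 611661661 symbol by symbol: 6→611, 1→661, 1→661, 6→611, 6→611, 1→661, 6→611, 6→611, 1→661; joined: 611 661 661 611 611 661 611 611 661.

611661661611611661611611661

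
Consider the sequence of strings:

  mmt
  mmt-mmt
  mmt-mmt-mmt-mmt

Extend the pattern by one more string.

Each string is two copies of the previous one joined by '-'.
Doubling mmt-mmt-mmt-mmt with '-' between the halves:

mmt-mmt-mmt-mmt-mmt-mmt-mmt-mmt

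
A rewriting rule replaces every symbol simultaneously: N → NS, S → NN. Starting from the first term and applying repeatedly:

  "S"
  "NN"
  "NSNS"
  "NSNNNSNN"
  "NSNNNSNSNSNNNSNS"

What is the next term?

NSNNNSNSNSNNNSNNNSNNNSNSNSNNNSNN

Applying the rule to each of the 16 symbols of NSNNNSNSNSNNNSNS gives the pieces NS NN NS NS NS NN NS NN NS NN NS NS NS NN NS NN, which concatenate to the answer.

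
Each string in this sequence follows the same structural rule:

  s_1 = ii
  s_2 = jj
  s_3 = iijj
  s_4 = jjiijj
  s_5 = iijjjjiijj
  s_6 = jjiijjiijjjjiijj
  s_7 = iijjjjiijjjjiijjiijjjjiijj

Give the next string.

jjiijjiijjjjiijjiijjjjiijjjjiijjiijjjjiijj

Each term (from the third on) is the two preceding terms concatenated in order: term 3 = ii·jj = iijj.
Continuing: jjiijjiijjjjiijj · iijjjjiijjjjiijjiijjjjiijj gives term 8.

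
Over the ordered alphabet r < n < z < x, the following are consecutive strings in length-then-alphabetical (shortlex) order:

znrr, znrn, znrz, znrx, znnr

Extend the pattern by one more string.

znnn

The successor of znnr increments the rightmost position that isn't already x and resets every position after it to r.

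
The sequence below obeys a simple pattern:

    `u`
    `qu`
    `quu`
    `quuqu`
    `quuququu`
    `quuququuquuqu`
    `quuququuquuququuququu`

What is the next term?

This is a Fibonacci-style word recurrence s(k) = s(k−1)·s(k−2): e.g. qu·u = quu.
The next term joins quuququuquuququuququu and quuququuquuqu.

quuququuquuququuququuquuququuquuqu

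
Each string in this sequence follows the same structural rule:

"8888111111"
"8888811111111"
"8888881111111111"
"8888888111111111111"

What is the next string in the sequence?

Each string has the form 8^{n+1} 1^{2n}, where the shown terms are n = 3, 4, 5, 6.
At n = 7 the blocks have lengths 8, 14.

8888888811111111111111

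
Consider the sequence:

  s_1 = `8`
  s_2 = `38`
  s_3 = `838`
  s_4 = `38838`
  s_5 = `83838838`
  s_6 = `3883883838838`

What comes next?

838388383883883838838

From term 3 onward, concatenate the second-to-last term with the last: 8·38 = 838, 38·838 = 38838, …
Continuing: 83838838 · 3883883838838 gives term 7.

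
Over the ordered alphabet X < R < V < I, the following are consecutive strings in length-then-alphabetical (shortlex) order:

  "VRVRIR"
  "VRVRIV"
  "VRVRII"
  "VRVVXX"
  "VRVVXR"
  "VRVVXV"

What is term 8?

Continuing the enumeration 2 steps past VRVVXV: VRVVXV → VRVVXI → (answer).

VRVVRX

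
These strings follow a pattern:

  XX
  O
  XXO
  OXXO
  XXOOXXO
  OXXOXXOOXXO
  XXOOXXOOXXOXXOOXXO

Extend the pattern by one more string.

From term 3 onward, concatenate the second-to-last term with the last: XX·O = XXO, O·XXO = OXXO, …
Continuing: OXXOXXOOXXO · XXOOXXOOXXOXXOOXXO gives term 8.

OXXOXXOOXXOXXOOXXOOXXOXXOOXXO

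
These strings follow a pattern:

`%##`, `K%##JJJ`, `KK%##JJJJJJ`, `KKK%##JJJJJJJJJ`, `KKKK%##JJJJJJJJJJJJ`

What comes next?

Every step adds K to the front and JJJ to the end of the previous string.
Applying this once more to KKKK%##JJJJJJJJJJJJ:

KKKKK%##JJJJJJJJJJJJJJJ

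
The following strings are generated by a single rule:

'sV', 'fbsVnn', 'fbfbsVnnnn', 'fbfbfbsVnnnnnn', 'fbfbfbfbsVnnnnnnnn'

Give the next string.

s(k+1) = fb·s(k)·nn, so each term gains fb as a prefix and nn as a suffix.
One more step from fbfbfbfbsVnnnnnnnn gives the answer.

fbfbfbfbfbsVnnnnnnnnnn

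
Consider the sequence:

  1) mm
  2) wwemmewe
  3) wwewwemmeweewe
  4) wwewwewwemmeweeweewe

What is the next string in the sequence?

s(k+1) = wwe·s(k)·ewe, so each term gains wwe as a prefix and ewe as a suffix.
One more step from wwewwewwemmeweeweewe gives the answer.

wwewwewwewwemmeweeweeweewe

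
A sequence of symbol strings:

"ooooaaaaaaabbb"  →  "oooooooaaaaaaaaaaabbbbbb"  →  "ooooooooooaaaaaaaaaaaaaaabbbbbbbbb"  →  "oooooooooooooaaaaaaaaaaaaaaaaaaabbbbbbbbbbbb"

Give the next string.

ooooooooooooooooaaaaaaaaaaaaaaaaaaaaaaabbbbbbbbbbbbbbb

Term n consists of 3n+1 o's, followed by 4n+3 a's, followed by 3n b's (n = 1, 2, …).
Setting n = 5 gives 16, 23, 15 characters in each block.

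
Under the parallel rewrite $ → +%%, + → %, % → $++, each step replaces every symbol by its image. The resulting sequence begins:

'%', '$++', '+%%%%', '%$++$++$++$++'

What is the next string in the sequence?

$+++%%%%+%%%%+%%%%+%%%%

Applying the rule to each of the 13 symbols of %$++$++$++$++ gives the pieces $++ +%% % % +%% % % +%% % % +%% % %, which concatenate to the answer.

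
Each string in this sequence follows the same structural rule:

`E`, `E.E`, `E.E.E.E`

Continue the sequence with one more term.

s(k+1) = s(k)·.·s(k) — each term doubles the last with '.' between the halves.
Doubling E.E.E.E with '.' between the halves:

E.E.E.E.E.E.E.E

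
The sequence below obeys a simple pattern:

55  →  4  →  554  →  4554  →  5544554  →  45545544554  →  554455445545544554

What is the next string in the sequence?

45545544554554455445545544554

From term 3 onward, concatenate the second-to-last term with the last: 55·4 = 554, 4·554 = 4554, …
The next term joins 45545544554 and 554455445545544554.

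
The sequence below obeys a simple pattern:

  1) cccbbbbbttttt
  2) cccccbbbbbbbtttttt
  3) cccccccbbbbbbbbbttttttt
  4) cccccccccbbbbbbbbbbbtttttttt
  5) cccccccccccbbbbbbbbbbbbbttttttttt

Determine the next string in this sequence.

cccccccccccccbbbbbbbbbbbbbbbtttttttttt

Term n consists of 2n-1 c's, followed by 2n+1 b's, followed by n+3 t's, where the shown terms are n = 2, 3, 4, 5, 6.
For the next term, n = 7, so the run lengths are 13, 15, 10.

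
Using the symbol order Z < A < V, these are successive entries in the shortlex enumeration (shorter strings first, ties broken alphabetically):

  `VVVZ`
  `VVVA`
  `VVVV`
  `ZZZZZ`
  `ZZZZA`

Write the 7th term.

ZZZAZ

Stepping forward 2 times from ZZZZA: ZZZZA → ZZZZV, then the target.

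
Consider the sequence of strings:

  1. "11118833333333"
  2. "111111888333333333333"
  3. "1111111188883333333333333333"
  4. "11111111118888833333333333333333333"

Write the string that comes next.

111111111111888888333333333333333333333333

Term n consists of 2n 1's, followed by n 8's, followed by 4n 3's, where the shown terms are n = 2, 3, 4, 5.
At n = 6 the blocks have lengths 12, 6, 24.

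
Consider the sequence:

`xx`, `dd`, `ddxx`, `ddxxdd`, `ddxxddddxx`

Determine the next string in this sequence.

ddxxddddxxddxxdd

This is a Fibonacci-style word recurrence s(k) = s(k−1)·s(k−2): e.g. dd·xx = ddxx.
The next term joins ddxxddddxx and ddxxdd.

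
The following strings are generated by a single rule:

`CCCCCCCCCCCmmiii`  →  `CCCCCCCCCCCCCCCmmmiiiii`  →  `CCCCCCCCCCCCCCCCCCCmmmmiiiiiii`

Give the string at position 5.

Term n consists of 4n+3 C's, followed by n m's, followed by 2n-1 i's, where the shown terms are n = 2, 3, 4.
Setting n = 6 gives 27, 6, 11 characters in each block.

CCCCCCCCCCCCCCCCCCCCCCCCCCCmmmmmmiiiiiiiiiii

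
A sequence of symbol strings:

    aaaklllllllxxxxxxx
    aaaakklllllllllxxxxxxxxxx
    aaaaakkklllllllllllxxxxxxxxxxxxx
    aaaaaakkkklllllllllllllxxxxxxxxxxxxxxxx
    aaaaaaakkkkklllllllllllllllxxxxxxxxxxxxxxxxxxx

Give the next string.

The n-th term is n+1 a's then n-1 k's then 2n+3 l's then 3n+1 x's, where the shown terms are n = 2, 3, 4, 5, 6.
Setting n = 7 gives 8, 6, 17, 22 characters in each block.

aaaaaaaakkkkkklllllllllllllllllxxxxxxxxxxxxxxxxxxxxxx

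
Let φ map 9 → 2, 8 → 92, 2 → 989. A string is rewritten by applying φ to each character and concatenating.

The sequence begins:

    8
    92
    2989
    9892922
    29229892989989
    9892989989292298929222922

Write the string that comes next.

Replace each of the 25 characters of 9892989989292298929222922 in place — 2 92 2 989 2 92 2 2 92 2 989 2 989 989 2 92 2 989 2 989 989 989 2 989 989 — and concatenate.

2922989292229229892989989292298929899899892989989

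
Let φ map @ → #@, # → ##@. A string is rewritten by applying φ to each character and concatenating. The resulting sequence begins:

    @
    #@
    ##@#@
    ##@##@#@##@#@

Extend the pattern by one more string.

Rewriting the 13 symbols of ##@##@#@##@#@ one by one yields ##@ ##@ #@ ##@ ##@ #@ ##@ #@ ##@ ##@ #@ ##@ #@; concatenated:

##@##@#@##@##@#@##@#@##@##@#@##@#@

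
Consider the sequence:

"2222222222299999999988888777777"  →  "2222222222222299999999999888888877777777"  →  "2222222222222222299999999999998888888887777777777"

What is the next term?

2222222222222222222299999999999999988888888888777777777777

Each string has the form 2^{3n+2} 9^{2n+3} 8^{2n-1} 7^{2n}, where the shown terms are n = 3, 4, 5.
Setting n = 6 gives 20, 15, 11, 12 characters in each block.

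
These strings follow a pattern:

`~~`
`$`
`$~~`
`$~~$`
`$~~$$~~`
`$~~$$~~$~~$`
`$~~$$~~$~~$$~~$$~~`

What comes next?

From term 3 onward, concatenate the last term with the second-to-last: $·~~ = $~~, $~~·$ = $~~$, …
Continuing: $~~$$~~$~~$$~~$$~~ · $~~$$~~$~~$ gives term 8.

$~~$$~~$~~$$~~$$~~$~~$$~~$~~$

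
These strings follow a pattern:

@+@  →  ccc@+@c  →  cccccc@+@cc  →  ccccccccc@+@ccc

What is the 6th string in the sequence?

s(k+1) = ccc·s(k)·c, so each term gains ccc as a prefix and c as a suffix.
From ccccccccc@+@ccc, 2 further steps: ccccccccc@+@ccc → cccccccccccc@+@cccc → (answer).

ccccccccccccccc@+@ccccc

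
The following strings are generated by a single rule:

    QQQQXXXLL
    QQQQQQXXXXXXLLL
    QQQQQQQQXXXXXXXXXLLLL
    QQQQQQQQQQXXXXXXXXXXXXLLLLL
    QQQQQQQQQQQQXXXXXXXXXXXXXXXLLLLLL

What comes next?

Term n consists of 2n+2 Q's, followed by 3n X's, followed by n+1 L's (n = 1, 2, …).
At n = 6 the blocks have lengths 14, 18, 7.

QQQQQQQQQQQQQQXXXXXXXXXXXXXXXXXXLLLLLLL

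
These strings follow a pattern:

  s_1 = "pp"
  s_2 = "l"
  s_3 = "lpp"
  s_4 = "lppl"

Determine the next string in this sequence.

From term 3 onward, concatenate the last term with the second-to-last: l·pp = lpp, lpp·l = lppl, …
Continuing: lppl · lpp gives term 5.

lppllpp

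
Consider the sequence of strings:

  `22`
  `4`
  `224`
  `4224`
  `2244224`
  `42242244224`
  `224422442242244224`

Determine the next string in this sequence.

Each term (from the third on) is the two preceding terms concatenated in order: term 3 = 22·4 = 224.
Continuing: 42242244224 · 224422442242244224 gives term 8.

42242244224224422442242244224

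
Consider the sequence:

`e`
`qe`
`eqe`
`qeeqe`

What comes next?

Each term (from the third on) is the two preceding terms concatenated in order: term 3 = e·qe = eqe.
So term 5 is eqe·qeeqe.

eqeqeeqe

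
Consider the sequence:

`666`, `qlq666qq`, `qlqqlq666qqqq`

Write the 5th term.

qlqqlqqlqqlq666qqqqqqqq

s(k+1) = qlq·s(k)·qq, so each term gains qlq as a prefix and qq as a suffix.
From qlqqlq666qqqq, 2 further steps: qlqqlq666qqqq → qlqqlqqlq666qqqqqq → (answer).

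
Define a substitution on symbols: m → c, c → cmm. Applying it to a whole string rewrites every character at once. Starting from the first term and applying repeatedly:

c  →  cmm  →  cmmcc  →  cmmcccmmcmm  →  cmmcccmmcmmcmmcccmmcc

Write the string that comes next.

Replace each of the 21 characters of cmmcccmmcmmcmmcccmmcc in place — cmm c c cmm cmm cmm c c cmm c c cmm c c cmm cmm cmm c c cmm cmm — and concatenate.

cmmcccmmcmmcmmcccmmcccmmcccmmcmmcmmcccmmcmm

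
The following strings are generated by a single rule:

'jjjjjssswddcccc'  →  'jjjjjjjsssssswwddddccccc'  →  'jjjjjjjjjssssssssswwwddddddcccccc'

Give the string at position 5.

jjjjjjjjjjjjjssssssssssssssswwwwwddddddddddcccccccc

Each string has the form j^{2n+3} s^{3n} w^{n} d^{2n} c^{n+3} (n = 1, 2, …).
Setting n = 5 gives 13, 15, 5, 10, 8 characters in each block.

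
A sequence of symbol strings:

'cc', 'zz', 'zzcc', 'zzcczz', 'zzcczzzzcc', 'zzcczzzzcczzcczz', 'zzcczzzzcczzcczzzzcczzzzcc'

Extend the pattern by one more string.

This is a Fibonacci-style word recurrence s(k) = s(k−1)·s(k−2): e.g. zz·cc = zzcc.
The next term joins zzcczzzzcczzcczzzzcczzzzcc and zzcczzzzcczzcczz.

zzcczzzzcczzcczzzzcczzzzcczzcczzzzcczzcczz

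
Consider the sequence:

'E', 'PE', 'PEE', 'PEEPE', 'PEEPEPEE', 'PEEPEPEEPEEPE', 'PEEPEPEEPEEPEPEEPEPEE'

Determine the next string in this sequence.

PEEPEPEEPEEPEPEEPEPEEPEEPEPEEPEEPE

Each term (from the third on) is the previous term followed by the one before it: term 3 = PE·E = PEE.
So term 8 is PEEPEPEEPEEPEPEEPEPEE·PEEPEPEEPEEPE.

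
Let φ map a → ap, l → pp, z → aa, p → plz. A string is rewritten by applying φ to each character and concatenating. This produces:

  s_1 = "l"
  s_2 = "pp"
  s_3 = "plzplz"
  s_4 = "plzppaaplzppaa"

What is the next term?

Rewriting the 14 symbols of plzppaaplzppaa one by one yields plz pp aa plz plz ap ap plz pp aa plz plz ap ap; concatenated:

plzppaaplzplzapapplzppaaplzplzapap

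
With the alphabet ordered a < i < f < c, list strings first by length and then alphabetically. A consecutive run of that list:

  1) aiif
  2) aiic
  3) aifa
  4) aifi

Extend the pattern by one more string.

aiff

The successor of aifi increments the rightmost position that isn't already c and resets every position after it to a.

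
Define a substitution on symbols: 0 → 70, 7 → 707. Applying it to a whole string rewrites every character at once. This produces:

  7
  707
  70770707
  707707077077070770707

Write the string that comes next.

7077070770770707707077077070770770707707077077070770707

Replace each of the 21 characters of 707707077077070770707 in place — 707 70 707 707 70 707 70 707 707 70 707 707 70 707 70 707 707 70 707 70 707 — and concatenate.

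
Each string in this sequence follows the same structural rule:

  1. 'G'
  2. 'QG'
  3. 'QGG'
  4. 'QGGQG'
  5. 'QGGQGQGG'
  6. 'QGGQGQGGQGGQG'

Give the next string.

From term 3 onward, concatenate the last term with the second-to-last: QG·G = QGG, QGG·QG = QGGQG, …
So term 7 is QGGQGQGGQGGQG·QGGQGQGG.

QGGQGQGGQGGQGQGGQGQGG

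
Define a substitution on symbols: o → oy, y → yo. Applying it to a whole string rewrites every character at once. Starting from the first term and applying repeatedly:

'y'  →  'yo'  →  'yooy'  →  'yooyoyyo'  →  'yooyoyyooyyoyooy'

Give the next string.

yooyoyyooyyoyooyoyyoyooyyooyoyyo

Replace each of the 16 characters of yooyoyyooyyoyooy in place — yo oy oy yo oy yo yo oy oy yo yo oy yo oy oy yo — and concatenate.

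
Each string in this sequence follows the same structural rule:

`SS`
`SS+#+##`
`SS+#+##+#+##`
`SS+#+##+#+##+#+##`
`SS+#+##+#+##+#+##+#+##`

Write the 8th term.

Every step adds +#+## to the end: s(k+1) = s(k)·+#+##.
From SS+#+##+#+##+#+##+#+##, 3 further steps: SS+#+##+#+##+#+##+#+## → SS+#+##+#+##+#+##+#+##+#+## → SS+#+##+#+##+#+##+#+##+#+##+#+## → (answer).

SS+#+##+#+##+#+##+#+##+#+##+#+##+#+##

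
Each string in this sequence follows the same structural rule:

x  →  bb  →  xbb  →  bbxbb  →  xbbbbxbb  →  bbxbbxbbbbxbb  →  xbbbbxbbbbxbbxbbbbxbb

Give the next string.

Each term (from the third on) is the two preceding terms concatenated in order: term 3 = x·bb = xbb.
So term 8 is bbxbbxbbbbxbb·xbbbbxbbbbxbbxbbbbxbb.

bbxbbxbbbbxbbxbbbbxbbbbxbbxbbbbxbb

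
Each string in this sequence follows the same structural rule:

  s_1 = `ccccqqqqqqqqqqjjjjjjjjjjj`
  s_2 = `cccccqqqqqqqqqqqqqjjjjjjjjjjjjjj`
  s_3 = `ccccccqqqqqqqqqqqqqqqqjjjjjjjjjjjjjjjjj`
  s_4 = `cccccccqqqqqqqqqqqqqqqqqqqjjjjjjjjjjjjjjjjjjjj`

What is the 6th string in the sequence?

cccccccccqqqqqqqqqqqqqqqqqqqqqqqqqjjjjjjjjjjjjjjjjjjjjjjjjjj

Each string has the form c^{n+1} q^{3n+1} j^{3n+2}, where the shown terms are n = 3, 4, 5, 6.
Setting n = 8 gives 9, 25, 26 characters in each block.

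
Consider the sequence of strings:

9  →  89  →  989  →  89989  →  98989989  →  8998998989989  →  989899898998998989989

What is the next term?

8998998989989989899898998998989989

Each term (from the third on) is the two preceding terms concatenated in order: term 3 = 9·89 = 989.
Continuing: 8998998989989 · 989899898998998989989 gives term 8.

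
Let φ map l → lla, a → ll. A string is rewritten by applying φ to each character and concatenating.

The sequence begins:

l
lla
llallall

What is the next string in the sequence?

llallallllallallllalla

Apply φ to llallall symbol by symbol: l→lla, l→lla, a→ll, l→lla, l→lla, a→ll, l→lla, l→lla; joined: lla lla ll lla lla ll lla lla.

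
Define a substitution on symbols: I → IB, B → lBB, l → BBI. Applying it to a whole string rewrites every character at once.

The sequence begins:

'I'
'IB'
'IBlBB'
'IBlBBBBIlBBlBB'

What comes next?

IBlBBBBIlBBlBBlBBlBBIBBBIlBBlBBBBIlBBlBB

φ(IBlBBBBIlBBlBB) expands symbol-by-symbol to IB lBB BBI lBB lBB lBB lBB IB BBI lBB lBB BBI lBB lBB; joining the 14 pieces gives the next term.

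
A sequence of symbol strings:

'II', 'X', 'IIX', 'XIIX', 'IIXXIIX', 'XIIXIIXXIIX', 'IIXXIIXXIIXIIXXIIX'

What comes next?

XIIXIIXXIIXIIXXIIXXIIXIIXXIIX

From term 3 onward, concatenate the second-to-last term with the last: II·X = IIX, X·IIX = XIIX, …
So term 8 is XIIXIIXXIIX·IIXXIIXXIIXIIXXIIX.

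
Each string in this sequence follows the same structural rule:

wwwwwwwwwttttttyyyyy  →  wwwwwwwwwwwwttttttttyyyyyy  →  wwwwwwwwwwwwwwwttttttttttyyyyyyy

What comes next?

wwwwwwwwwwwwwwwwwwttttttttttttyyyyyyyy

Term n consists of 3n+3 w's, followed by 2n+2 t's, followed by n+3 y's, where the shown terms are n = 2, 3, 4.
Setting n = 5 gives 18, 12, 8 characters in each block.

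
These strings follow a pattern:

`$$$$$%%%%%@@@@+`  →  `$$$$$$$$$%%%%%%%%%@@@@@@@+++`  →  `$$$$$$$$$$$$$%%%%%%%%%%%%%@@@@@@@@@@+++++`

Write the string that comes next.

$$$$$$$$$$$$$$$$$%%%%%%%%%%%%%%%%%@@@@@@@@@@@@@+++++++

Each string has the form $^{4n+1} %^{4n+1} @^{3n+1} +^{2n-1} (n = 1, 2, …).
For the next term, n = 4, so the run lengths are 17, 17, 13, 7.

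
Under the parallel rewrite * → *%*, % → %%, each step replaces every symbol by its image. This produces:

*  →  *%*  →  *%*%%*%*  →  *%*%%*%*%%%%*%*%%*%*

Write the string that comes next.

*%*%%*%*%%%%*%*%%*%*%%%%%%%%*%*%%*%*%%%%*%*%%*%*

Applying the rule to each of the 20 symbols of *%*%%*%*%%%%*%*%%*%* gives the pieces *%* %% *%* %% %% *%* %% *%* %% %% %% %% *%* %% *%* %% %% *%* %% *%*, which concatenate to the answer.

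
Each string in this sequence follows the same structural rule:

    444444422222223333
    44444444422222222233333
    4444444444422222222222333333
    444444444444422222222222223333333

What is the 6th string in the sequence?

4444444444444444422222222222222222333333333

Each string has the form 4^{2n+1} 2^{2n+1} 3^{n+1}, where the shown terms are n = 3, 4, 5, 6.
Setting n = 8 gives 17, 17, 9 characters in each block.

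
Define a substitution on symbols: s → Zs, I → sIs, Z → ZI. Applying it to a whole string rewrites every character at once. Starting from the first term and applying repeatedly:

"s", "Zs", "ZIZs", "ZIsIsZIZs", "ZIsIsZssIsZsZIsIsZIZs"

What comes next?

Rewriting the 21 symbols of ZIsIsZssIsZsZIsIsZIZs one by one yields ZI sIs Zs sIs Zs ZI Zs Zs sIs Zs ZI Zs ZI sIs Zs sIs Zs ZI sIs ZI Zs; concatenated:

ZIsIsZssIsZsZIZsZssIsZsZIZsZIsIsZssIsZsZIsIsZIZs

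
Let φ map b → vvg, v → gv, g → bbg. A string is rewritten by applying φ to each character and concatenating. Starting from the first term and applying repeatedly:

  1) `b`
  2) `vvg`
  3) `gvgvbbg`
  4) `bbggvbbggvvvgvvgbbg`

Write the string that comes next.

vvgvvgbbgbbggvvvgvvgbbgbbggvgvgvbbggvgvbbgvvgvvgbbg

Applying the rule to each of the 19 symbols of bbggvbbggvvvgvvgbbg gives the pieces vvg vvg bbg bbg gv vvg vvg bbg bbg gv gv gv bbg gv gv bbg vvg vvg bbg, which concatenate to the answer.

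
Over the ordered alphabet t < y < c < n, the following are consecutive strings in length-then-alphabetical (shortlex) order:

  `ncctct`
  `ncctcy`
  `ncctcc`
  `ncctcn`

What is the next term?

ncctnt

The successor of ncctcn increments the rightmost position that isn't already n and resets every position after it to t.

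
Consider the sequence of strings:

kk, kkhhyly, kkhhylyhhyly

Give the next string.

Each term is the previous one with hhyly appended.
So the next term is kkhhylyhhyly·hhyly.

kkhhylyhhylyhhyly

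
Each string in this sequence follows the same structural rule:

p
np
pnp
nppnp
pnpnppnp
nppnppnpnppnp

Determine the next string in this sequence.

pnpnppnpnppnppnpnppnp

This is a Fibonacci-style word recurrence s(k) = s(k−2)·s(k−1): e.g. p·np = pnp.
So term 7 is pnpnppnp·nppnppnpnppnp.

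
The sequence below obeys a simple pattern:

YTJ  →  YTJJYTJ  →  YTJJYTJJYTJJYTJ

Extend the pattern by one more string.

s(k+1) = s(k)·J·s(k) — each term doubles the last with 'J' between the halves.
Doubling YTJJYTJJYTJJYTJ with 'J' between the halves:

YTJJYTJJYTJJYTJJYTJJYTJJYTJJYTJ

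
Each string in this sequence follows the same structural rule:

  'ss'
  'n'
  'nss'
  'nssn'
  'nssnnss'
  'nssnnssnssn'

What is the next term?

This is a Fibonacci-style word recurrence s(k) = s(k−1)·s(k−2): e.g. n·ss = nss.
Continuing: nssnnssnssn · nssnnss gives term 7.

nssnnssnssnnssnnss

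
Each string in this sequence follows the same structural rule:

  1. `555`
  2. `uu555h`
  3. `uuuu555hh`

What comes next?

Each term wraps the previous one in uu on the left and h on the right.
So the next term is uu·uuuu555hh·h.

uuuuuu555hhh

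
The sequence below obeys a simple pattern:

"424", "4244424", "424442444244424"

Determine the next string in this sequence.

4244424442444244424442444244424

s(k+1) = s(k)·4·s(k) — each term doubles the last with '4' between the halves.
One more doubling of 424442444244424 gives the answer.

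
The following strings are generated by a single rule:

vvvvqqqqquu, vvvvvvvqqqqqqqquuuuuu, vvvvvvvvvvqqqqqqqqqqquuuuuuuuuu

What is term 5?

Each string has the form v^{3n+1} q^{3n+2} u^{4n-2} (n = 1, 2, …).
Setting n = 5 gives 16, 17, 18 characters in each block.

vvvvvvvvvvvvvvvvqqqqqqqqqqqqqqqqquuuuuuuuuuuuuuuuuu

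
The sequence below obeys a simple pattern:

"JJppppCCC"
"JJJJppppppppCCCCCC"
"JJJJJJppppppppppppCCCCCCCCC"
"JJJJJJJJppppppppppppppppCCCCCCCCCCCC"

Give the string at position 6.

JJJJJJJJJJJJppppppppppppppppppppppppCCCCCCCCCCCCCCCCCC

Term n consists of 2n J's, followed by 4n p's, followed by 3n C's (n = 1, 2, …).
Setting n = 6 gives 12, 24, 18 characters in each block.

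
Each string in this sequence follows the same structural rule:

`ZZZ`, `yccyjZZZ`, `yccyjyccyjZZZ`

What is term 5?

yccyjyccyjyccyjyccyjZZZ

Each term is the previous one with yccyj prepended.
From yccyjyccyjZZZ, 2 further steps: yccyjyccyjZZZ → yccyjyccyjyccyjZZZ → (answer).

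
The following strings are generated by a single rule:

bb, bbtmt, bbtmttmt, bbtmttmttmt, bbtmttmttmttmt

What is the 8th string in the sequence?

Each term is the previous one with tmt appended.
From bbtmttmttmttmt, 3 further steps: bbtmttmttmttmt → bbtmttmttmttmttmt → bbtmttmttmttmttmttmt → (answer).

bbtmttmttmttmttmttmttmt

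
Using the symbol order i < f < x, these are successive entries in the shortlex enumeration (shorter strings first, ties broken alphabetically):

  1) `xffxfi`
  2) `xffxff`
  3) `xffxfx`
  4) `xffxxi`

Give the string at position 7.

xfxiii

Advancing 3 positions from xffxxi through xffxxi → xffxxf → xffxxx reaches term 7.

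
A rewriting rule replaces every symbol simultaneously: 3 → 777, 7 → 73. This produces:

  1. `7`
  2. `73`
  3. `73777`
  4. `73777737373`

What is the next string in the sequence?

73777737373737777377773777

Rewriting each symbol of 73777737373: 7→73, 3→777, 7→73, 7→73, 7→73, 7→73, 3→777, 7→73, 3→777, 7→73, 3→777, which concatenates to 73 777 73 73 73 73 777 73 777 73 777.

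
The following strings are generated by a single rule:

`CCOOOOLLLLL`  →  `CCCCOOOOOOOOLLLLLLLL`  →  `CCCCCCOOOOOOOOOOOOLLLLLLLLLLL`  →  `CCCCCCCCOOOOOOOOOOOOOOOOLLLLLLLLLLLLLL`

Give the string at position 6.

The n-th term is 2n C's then 4n O's then 3n+2 L's (n = 1, 2, …).
Setting n = 6 gives 12, 24, 20 characters in each block.

CCCCCCCCCCCCOOOOOOOOOOOOOOOOOOOOOOOOLLLLLLLLLLLLLLLLLLLL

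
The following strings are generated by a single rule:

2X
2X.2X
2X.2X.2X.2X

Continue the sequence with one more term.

Every step duplicates the string with '.' between the halves.
One more doubling of 2X.2X.2X.2X gives the answer.

2X.2X.2X.2X.2X.2X.2X.2X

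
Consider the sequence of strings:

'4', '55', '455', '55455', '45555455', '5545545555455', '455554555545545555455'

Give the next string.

From term 3 onward, concatenate the second-to-last term with the last: 4·55 = 455, 55·455 = 55455, …
So term 8 is 5545545555455·455554555545545555455.

5545545555455455554555545545555455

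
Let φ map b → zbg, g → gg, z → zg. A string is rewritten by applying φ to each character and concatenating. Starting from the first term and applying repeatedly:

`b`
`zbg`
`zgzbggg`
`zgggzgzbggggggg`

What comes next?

zgggggggzgggzgzbggggggggggggggg

φ(zgggzgzbggggggg) expands symbol-by-symbol to zg gg gg gg zg gg zg zbg gg gg gg gg gg gg gg; joining the 15 pieces gives the next term.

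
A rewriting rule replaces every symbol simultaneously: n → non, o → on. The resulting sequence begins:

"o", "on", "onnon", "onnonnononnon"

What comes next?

onnonnononnonnononnononnonnononnon

Applying the rule to each of the 13 symbols of onnonnononnon gives the pieces on non non on non non on non on non non on non, which concatenate to the answer.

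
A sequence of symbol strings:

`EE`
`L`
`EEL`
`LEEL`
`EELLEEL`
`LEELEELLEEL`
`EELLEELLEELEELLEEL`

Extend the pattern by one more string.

LEELEELLEELEELLEELLEELEELLEEL

This is a Fibonacci-style word recurrence s(k) = s(k−2)·s(k−1): e.g. EE·L = EEL.
So term 8 is LEELEELLEEL·EELLEELLEELEELLEEL.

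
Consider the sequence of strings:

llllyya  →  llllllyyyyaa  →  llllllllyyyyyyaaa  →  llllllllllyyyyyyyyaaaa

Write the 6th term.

The n-th term is 2n+2 l's then 2n y's then n a's (n = 1, 2, …).
At n = 6 the blocks have lengths 14, 12, 6.

llllllllllllllyyyyyyyyyyyyaaaaaa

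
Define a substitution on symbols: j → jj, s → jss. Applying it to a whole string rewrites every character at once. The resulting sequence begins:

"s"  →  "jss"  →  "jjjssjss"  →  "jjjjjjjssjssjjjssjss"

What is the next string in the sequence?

φ(jjjjjjjssjssjjjssjss) expands symbol-by-symbol to jj jj jj jj jj jj jj jss jss jj jss jss jj jj jj jss jss jj jss jss; joining the 20 pieces gives the next term.

jjjjjjjjjjjjjjjssjssjjjssjssjjjjjjjssjssjjjssjss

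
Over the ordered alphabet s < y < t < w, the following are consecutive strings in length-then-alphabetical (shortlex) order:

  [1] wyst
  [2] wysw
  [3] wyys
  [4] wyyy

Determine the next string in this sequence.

The successor of wyyy increments the rightmost position that isn't already w and resets every position after it to s.

wyyt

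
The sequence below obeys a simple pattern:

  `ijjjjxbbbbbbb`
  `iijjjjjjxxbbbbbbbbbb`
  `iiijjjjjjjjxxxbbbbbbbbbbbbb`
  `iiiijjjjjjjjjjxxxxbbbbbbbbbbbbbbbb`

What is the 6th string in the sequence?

iiiiiijjjjjjjjjjjjjjxxxxxxbbbbbbbbbbbbbbbbbbbbbb

Reading off run lengths: i runs 1, 2, 3, 4; j runs 4, 6, 8, 10; x runs 1, 2, 3, 4; b runs 7, 10, 13, 16 — each is linear in n, where the shown terms are n = 2, 3, 4, 5.
Setting n = 7 gives 6, 14, 6, 22 characters in each block.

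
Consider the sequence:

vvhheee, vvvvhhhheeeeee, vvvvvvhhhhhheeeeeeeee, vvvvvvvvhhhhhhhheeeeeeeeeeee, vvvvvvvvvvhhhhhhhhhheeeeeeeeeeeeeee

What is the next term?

Term n consists of 2n v's, followed by 2n h's, followed by 3n e's (n = 1, 2, …).
For the next term, n = 6, so the run lengths are 12, 12, 18.

vvvvvvvvvvvvhhhhhhhhhhhheeeeeeeeeeeeeeeeee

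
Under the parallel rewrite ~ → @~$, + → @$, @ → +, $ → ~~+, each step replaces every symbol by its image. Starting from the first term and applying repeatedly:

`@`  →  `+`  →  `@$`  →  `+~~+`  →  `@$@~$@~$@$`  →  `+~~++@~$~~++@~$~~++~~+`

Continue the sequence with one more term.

@$@~$@~$@$@$+@~$~~+@~$@~$@$@$+@~$~~+@~$@~$@$@$@~$@~$@$

Applying the rule to each of the 22 symbols of +~~++@~$~~++@~$~~++~~+ gives the pieces @$ @~$ @~$ @$ @$ + @~$ ~~+ @~$ @~$ @$ @$ + @~$ ~~+ @~$ @~$ @$ @$ @~$ @~$ @$, which concatenate to the answer.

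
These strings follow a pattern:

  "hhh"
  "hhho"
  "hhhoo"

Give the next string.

hhhooo

The strings grow by a fixed suffix o each time.
So the next term is hhhoo·o.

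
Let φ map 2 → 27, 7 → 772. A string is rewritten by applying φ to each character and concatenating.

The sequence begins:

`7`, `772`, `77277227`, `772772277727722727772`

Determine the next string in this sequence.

Rewriting the 21 symbols of 772772277727722727772 one by one yields 772 772 27 772 772 27 27 772 772 772 27 772 772 27 27 772 27 772 772 772 27; concatenated:

7727722777277227277727727722777277227277722777277277227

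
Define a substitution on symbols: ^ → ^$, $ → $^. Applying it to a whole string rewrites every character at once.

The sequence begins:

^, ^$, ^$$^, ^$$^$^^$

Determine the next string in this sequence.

^$$^$^^$$^^$^$$^

Apply φ to ^$$^$^^$ symbol by symbol: ^→^$, $→$^, $→$^, ^→^$, $→$^, ^→^$, ^→^$, $→$^; joined: ^$ $^ $^ ^$ $^ ^$ ^$ $^.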